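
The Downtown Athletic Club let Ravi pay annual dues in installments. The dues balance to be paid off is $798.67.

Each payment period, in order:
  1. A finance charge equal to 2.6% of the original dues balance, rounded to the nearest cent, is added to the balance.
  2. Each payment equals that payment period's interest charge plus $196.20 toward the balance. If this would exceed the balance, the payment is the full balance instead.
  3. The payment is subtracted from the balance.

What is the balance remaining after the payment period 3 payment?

# | Opening | Interest | Payment | End bal
1 | $798.67 | $20.77 | $216.97 | $602.47
2 | $602.47 | $20.77 | $216.97 | $406.27
3 | $406.27 | $20.77 | $216.97 | $210.07

$210.07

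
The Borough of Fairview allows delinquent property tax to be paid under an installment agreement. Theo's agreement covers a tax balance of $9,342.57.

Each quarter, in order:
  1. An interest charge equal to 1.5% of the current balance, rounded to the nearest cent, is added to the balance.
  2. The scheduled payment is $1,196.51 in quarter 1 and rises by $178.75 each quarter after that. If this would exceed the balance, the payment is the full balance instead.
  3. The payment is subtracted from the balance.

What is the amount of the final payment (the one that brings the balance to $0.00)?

$26.77

Quarter 1: $9,342.57 +$140.14 interest = $9,482.71; pay $1,196.51 → $8,286.20
Quarter 2: $8,286.20 +$124.29 interest = $8,410.49; pay $1,375.26 → $7,035.23
Quarter 3: $7,035.23 +$105.53 interest = $7,140.76; pay $1,554.01 → $5,586.75
Quarter 4: $5,586.75 +$83.80 interest = $5,670.55; pay $1,732.76 → $3,937.79
Quarter 5: $3,937.79 +$59.07 interest = $3,996.86; pay $1,911.51 → $2,085.35
Quarter 6: $2,085.35 +$31.28 interest = $2,116.63; pay $2,090.26 → $26.37
Quarter 7: $26.37 +$0.40 interest = $26.77; pay $26.77 → $0.00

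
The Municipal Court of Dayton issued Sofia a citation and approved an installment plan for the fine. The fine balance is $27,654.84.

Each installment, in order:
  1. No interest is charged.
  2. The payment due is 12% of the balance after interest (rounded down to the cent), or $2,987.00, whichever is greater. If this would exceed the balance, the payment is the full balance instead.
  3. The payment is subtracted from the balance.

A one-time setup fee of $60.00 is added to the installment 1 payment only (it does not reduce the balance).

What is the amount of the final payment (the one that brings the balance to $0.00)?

$440.26

Installment 1: $27,654.84 − $3,318.58 (+ $60.00 fee) → $24,336.26
Installment 2: $24,336.26 − $2,987.00 → $21,349.26
Installment 3: $21,349.26 − $2,987.00 → $18,362.26
Installment 4: $18,362.26 − $2,987.00 → $15,375.26
Installment 5: $15,375.26 − $2,987.00 → $12,388.26
Installment 6: $12,388.26 − $2,987.00 → $9,401.26
Installment 7: $9,401.26 − $2,987.00 → $6,414.26
Installment 8: $6,414.26 − $2,987.00 → $3,427.26
Installment 9: $3,427.26 − $2,987.00 → $440.26
Installment 10: $440.26 − $440.26 → $0.00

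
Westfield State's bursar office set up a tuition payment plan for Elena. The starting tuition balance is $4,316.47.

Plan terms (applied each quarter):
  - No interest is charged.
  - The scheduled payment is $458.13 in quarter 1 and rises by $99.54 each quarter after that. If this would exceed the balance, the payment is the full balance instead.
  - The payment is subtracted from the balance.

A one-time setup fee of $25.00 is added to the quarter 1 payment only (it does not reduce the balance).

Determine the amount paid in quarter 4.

Quarter 1: opening $4,316.47; payment $458.13 (+ $25.00 fee); balance $3,858.34
Quarter 2: opening $3,858.34; payment $557.67; balance $3,300.67
Quarter 3: opening $3,300.67; payment $657.21; balance $2,643.46
Quarter 4: opening $2,643.46; payment $756.75; balance $1,886.71

$756.75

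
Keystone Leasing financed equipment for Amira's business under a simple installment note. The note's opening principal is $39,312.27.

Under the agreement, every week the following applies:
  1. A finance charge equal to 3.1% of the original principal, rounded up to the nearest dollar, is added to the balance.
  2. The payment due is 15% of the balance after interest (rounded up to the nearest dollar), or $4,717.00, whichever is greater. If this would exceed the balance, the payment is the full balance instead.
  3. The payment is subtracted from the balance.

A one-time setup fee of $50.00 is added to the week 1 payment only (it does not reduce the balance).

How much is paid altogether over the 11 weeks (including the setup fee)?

Week 1: $39,312.27 +$1,219.00 interest = $40,531.27; pay $6,080.00 (+ $50.00 fee) → $34,451.27
Week 2: $34,451.27 +$1,219.00 interest = $35,670.27; pay $5,351.00 → $30,319.27
Week 3: $30,319.27 +$1,219.00 interest = $31,538.27; pay $4,731.00 → $26,807.27
Week 4: $26,807.27 +$1,219.00 interest = $28,026.27; pay $4,717.00 → $23,309.27
Week 5: $23,309.27 +$1,219.00 interest = $24,528.27; pay $4,717.00 → $19,811.27
Week 6: $19,811.27 +$1,219.00 interest = $21,030.27; pay $4,717.00 → $16,313.27
Week 7: $16,313.27 +$1,219.00 interest = $17,532.27; pay $4,717.00 → $12,815.27
Week 8: $12,815.27 +$1,219.00 interest = $14,034.27; pay $4,717.00 → $9,317.27
Week 9: $9,317.27 +$1,219.00 interest = $10,536.27; pay $4,717.00 → $5,819.27
Week 10: $5,819.27 +$1,219.00 interest = $7,038.27; pay $4,717.00 → $2,321.27
Week 11: $2,321.27 +$1,219.00 interest = $3,540.27; pay $3,540.27 → $0.00
Total paid: $52,771.27

$52,771.27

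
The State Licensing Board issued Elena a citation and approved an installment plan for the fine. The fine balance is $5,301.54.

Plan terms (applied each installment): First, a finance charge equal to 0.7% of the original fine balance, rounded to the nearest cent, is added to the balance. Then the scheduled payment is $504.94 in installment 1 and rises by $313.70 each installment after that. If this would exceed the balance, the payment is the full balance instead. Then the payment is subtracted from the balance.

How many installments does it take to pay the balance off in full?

5

Installment 1: opening $5,301.54; interest $37.11 → $5,338.65; payment $504.94; balance $4,833.71
Installment 2: opening $4,833.71; interest $37.11 → $4,870.82; payment $818.64; balance $4,052.18
Installment 3: opening $4,052.18; interest $37.11 → $4,089.29; payment $1,132.34; balance $2,956.95
Installment 4: opening $2,956.95; interest $37.11 → $2,994.06; payment $1,446.04; balance $1,548.02
Installment 5: opening $1,548.02; interest $37.11 → $1,585.13; payment $1,585.13; balance $0.00
Balance reaches $0.00 in installment 5.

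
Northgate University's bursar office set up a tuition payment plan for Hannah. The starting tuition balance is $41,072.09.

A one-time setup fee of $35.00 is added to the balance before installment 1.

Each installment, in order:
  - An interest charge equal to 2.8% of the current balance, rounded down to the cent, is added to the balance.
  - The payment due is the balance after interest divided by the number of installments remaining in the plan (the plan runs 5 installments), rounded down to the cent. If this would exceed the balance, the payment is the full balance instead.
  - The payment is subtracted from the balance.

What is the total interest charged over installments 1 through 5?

$3,584.62

Installment 1: opening $41,107.09; interest $1,150.99 → $42,258.08; payment $8,451.61; balance $33,806.47
Installment 2: opening $33,806.47; interest $946.58 → $34,753.05; payment $8,688.26; balance $26,064.79
Installment 3: opening $26,064.79; interest $729.81 → $26,794.60; payment $8,931.53; balance $17,863.07
Installment 4: opening $17,863.07; interest $500.16 → $18,363.23; payment $9,181.61; balance $9,181.62
Installment 5: opening $9,181.62; interest $257.08 → $9,438.70; payment $9,438.70; balance $0.00
Total interest: $1,150.99 + $946.58 + $729.81 + $500.16 + $257.08 = $3,584.62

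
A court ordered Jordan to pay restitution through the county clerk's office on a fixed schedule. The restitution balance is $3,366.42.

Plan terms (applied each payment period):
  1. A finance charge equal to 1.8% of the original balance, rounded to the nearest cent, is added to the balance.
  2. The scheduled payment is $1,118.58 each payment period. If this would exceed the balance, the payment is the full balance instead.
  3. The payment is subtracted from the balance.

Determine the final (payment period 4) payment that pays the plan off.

Payment period 1: opening $3,366.42; interest $60.60 → $3,427.02; payment $1,118.58; balance $2,308.44
Payment period 2: opening $2,308.44; interest $60.60 → $2,369.04; payment $1,118.58; balance $1,250.46
Payment period 3: opening $1,250.46; interest $60.60 → $1,311.06; payment $1,118.58; balance $192.48
Payment period 4: opening $192.48; interest $60.60 → $253.08; payment $253.08; balance $0.00

$253.08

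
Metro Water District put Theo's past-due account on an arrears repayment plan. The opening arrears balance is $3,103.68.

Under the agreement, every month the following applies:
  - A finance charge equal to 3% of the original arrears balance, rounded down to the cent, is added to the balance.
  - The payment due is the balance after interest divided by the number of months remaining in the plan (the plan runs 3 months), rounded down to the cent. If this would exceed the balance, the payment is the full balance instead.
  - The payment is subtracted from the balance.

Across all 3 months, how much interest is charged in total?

$279.33

Month 1: $3,103.68 +$93.11 interest = $3,196.79; pay $1,065.59 → $2,131.20
Month 2: $2,131.20 +$93.11 interest = $2,224.31; pay $1,112.15 → $1,112.16
Month 3: $1,112.16 +$93.11 interest = $1,205.27; pay $1,205.27 → $0.00
Total interest: $93.11 + $93.11 + $93.11 = $279.33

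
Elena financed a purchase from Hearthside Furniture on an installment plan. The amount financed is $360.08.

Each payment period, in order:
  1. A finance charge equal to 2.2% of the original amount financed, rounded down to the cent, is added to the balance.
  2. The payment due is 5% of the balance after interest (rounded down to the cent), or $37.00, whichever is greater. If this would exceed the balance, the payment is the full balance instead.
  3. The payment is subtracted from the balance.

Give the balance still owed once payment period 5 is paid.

$214.68

# | Opening | Interest | Payment | End bal
1 | $360.08 | $7.92 | $37.00 | $331.00
2 | $331.00 | $7.92 | $37.00 | $301.92
3 | $301.92 | $7.92 | $37.00 | $272.84
4 | $272.84 | $7.92 | $37.00 | $243.76
5 | $243.76 | $7.92 | $37.00 | $214.68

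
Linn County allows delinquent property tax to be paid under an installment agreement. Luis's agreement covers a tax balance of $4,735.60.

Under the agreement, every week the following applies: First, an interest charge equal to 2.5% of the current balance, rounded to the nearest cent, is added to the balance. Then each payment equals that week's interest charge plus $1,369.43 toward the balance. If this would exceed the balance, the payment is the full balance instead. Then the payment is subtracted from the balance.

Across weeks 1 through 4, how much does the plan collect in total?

Week 1: opening $4,735.60; interest $118.39 → $4,853.99; payment $1,487.82; balance $3,366.17
Week 2: opening $3,366.17; interest $84.15 → $3,450.32; payment $1,453.58; balance $1,996.74
Week 3: opening $1,996.74; interest $49.92 → $2,046.66; payment $1,419.35; balance $627.31
Week 4: opening $627.31; interest $15.68 → $642.99; payment $642.99; balance $0.00
Total paid: $5,003.74

$5,003.74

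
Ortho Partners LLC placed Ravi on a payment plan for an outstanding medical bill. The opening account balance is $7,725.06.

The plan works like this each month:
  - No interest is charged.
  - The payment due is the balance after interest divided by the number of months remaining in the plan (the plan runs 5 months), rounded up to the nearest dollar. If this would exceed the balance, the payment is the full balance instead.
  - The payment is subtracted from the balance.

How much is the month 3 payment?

$1,545.00

Month 1: $7,725.06 − $1,546.00 → $6,179.06
Month 2: $6,179.06 − $1,545.00 → $4,634.06
Month 3: $4,634.06 − $1,545.00 → $3,089.06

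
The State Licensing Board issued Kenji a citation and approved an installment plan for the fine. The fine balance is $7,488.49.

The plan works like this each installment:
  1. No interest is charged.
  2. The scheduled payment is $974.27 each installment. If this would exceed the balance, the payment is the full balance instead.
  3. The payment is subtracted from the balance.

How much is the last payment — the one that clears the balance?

Installment 1: opening $7,488.49; payment $974.27; balance $6,514.22
Installment 2: opening $6,514.22; payment $974.27; balance $5,539.95
Installment 3: opening $5,539.95; payment $974.27; balance $4,565.68
Installment 4: opening $4,565.68; payment $974.27; balance $3,591.41
Installment 5: opening $3,591.41; payment $974.27; balance $2,617.14
Installment 6: opening $2,617.14; payment $974.27; balance $1,642.87
Installment 7: opening $1,642.87; payment $974.27; balance $668.60
Installment 8: opening $668.60; payment $668.60; balance $0.00

$668.60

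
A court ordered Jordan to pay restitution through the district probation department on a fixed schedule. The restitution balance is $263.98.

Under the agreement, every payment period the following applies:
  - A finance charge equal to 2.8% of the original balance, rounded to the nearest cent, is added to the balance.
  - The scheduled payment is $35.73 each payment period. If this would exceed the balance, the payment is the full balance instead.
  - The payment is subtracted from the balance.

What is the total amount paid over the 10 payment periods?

$337.88

# | Opening | Interest | Payment | End bal
1 | $263.98 | $7.39 | $35.73 | $235.64
2 | $235.64 | $7.39 | $35.73 | $207.30
3 | $207.30 | $7.39 | $35.73 | $178.96
4 | $178.96 | $7.39 | $35.73 | $150.62
5 | $150.62 | $7.39 | $35.73 | $122.28
6 | $122.28 | $7.39 | $35.73 | $93.94
7 | $93.94 | $7.39 | $35.73 | $65.60
8 | $65.60 | $7.39 | $35.73 | $37.26
9 | $37.26 | $7.39 | $35.73 | $8.92
10 | $8.92 | $7.39 | $16.31 | $0.00
Total paid: $337.88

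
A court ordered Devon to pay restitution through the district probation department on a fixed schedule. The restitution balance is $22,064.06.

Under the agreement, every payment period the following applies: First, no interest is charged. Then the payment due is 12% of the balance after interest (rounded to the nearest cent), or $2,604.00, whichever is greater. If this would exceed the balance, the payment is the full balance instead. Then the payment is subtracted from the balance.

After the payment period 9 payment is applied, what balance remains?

# | Opening | Payment | End bal
1 | $22,064.06 | $2,647.69 | $19,416.37
2 | $19,416.37 | $2,604.00 | $16,812.37
3 | $16,812.37 | $2,604.00 | $14,208.37
4 | $14,208.37 | $2,604.00 | $11,604.37
5 | $11,604.37 | $2,604.00 | $9,000.37
6 | $9,000.37 | $2,604.00 | $6,396.37
7 | $6,396.37 | $2,604.00 | $3,792.37
8 | $3,792.37 | $2,604.00 | $1,188.37
9 | $1,188.37 | $1,188.37 | $0.00

$0.00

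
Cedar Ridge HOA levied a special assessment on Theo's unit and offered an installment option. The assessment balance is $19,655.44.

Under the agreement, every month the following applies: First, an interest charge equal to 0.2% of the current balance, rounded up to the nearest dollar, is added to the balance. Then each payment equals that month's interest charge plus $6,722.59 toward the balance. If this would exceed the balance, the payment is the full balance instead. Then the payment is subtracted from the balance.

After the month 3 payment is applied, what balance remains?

$0.00

Month 1: $19,655.44 +$40.00 interest = $19,695.44; pay $6,762.59 → $12,932.85
Month 2: $12,932.85 +$26.00 interest = $12,958.85; pay $6,748.59 → $6,210.26
Month 3: $6,210.26 +$13.00 interest = $6,223.26; pay $6,223.26 → $0.00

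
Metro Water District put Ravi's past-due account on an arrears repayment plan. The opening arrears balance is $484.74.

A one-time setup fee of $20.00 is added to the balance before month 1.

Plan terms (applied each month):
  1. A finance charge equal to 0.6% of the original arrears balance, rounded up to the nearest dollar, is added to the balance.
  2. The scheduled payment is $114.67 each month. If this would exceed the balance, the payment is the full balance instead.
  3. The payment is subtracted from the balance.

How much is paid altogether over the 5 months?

Month 1: $504.74 +$3.00 interest = $507.74; pay $114.67 → $393.07
Month 2: $393.07 +$3.00 interest = $396.07; pay $114.67 → $281.40
Month 3: $281.40 +$3.00 interest = $284.40; pay $114.67 → $169.73
Month 4: $169.73 +$3.00 interest = $172.73; pay $114.67 → $58.06
Month 5: $58.06 +$3.00 interest = $61.06; pay $61.06 → $0.00
Total paid: $519.74

$519.74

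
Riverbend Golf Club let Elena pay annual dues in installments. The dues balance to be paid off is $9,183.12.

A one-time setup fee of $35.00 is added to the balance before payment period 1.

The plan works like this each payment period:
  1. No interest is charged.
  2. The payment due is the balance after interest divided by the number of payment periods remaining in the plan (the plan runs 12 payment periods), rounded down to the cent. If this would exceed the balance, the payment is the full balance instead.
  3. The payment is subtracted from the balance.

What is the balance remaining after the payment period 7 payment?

$3,840.90

Payment period 1: opening $9,218.12; payment $768.17; balance $8,449.95
Payment period 2: opening $8,449.95; payment $768.17; balance $7,681.78
Payment period 3: opening $7,681.78; payment $768.17; balance $6,913.61
Payment period 4: opening $6,913.61; payment $768.17; balance $6,145.44
Payment period 5: opening $6,145.44; payment $768.18; balance $5,377.26
Payment period 6: opening $5,377.26; payment $768.18; balance $4,609.08
Payment period 7: opening $4,609.08; payment $768.18; balance $3,840.90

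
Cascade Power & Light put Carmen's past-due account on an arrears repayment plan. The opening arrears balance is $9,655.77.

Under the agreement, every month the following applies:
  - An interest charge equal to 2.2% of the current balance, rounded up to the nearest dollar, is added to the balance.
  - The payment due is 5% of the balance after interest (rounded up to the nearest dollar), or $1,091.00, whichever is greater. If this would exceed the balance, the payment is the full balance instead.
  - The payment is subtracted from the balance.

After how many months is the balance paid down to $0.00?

10

Month 1: opening $9,655.77; interest $213.00 → $9,868.77; payment $1,091.00; balance $8,777.77
Month 2: opening $8,777.77; interest $194.00 → $8,971.77; payment $1,091.00; balance $7,880.77
Month 3: opening $7,880.77; interest $174.00 → $8,054.77; payment $1,091.00; balance $6,963.77
Month 4: opening $6,963.77; interest $154.00 → $7,117.77; payment $1,091.00; balance $6,026.77
Month 5: opening $6,026.77; interest $133.00 → $6,159.77; payment $1,091.00; balance $5,068.77
Month 6: opening $5,068.77; interest $112.00 → $5,180.77; payment $1,091.00; balance $4,089.77
Month 7: opening $4,089.77; interest $90.00 → $4,179.77; payment $1,091.00; balance $3,088.77
Month 8: opening $3,088.77; interest $68.00 → $3,156.77; payment $1,091.00; balance $2,065.77
Month 9: opening $2,065.77; interest $46.00 → $2,111.77; payment $1,091.00; balance $1,020.77
Month 10: opening $1,020.77; interest $23.00 → $1,043.77; payment $1,043.77; balance $0.00
Balance reaches $0.00 in month 10.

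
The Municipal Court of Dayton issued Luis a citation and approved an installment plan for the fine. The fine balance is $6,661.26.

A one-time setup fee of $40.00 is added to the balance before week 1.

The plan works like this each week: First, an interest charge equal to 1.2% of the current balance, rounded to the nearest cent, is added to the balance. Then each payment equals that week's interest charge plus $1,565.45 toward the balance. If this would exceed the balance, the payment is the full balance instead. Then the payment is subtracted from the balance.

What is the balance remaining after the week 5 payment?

Week 1: opening $6,701.26; interest $80.42 → $6,781.68; payment $1,645.87; balance $5,135.81
Week 2: opening $5,135.81; interest $61.63 → $5,197.44; payment $1,627.08; balance $3,570.36
Week 3: opening $3,570.36; interest $42.84 → $3,613.20; payment $1,608.29; balance $2,004.91
Week 4: opening $2,004.91; interest $24.06 → $2,028.97; payment $1,589.51; balance $439.46
Week 5: opening $439.46; interest $5.27 → $444.73; payment $444.73; balance $0.00

$0.00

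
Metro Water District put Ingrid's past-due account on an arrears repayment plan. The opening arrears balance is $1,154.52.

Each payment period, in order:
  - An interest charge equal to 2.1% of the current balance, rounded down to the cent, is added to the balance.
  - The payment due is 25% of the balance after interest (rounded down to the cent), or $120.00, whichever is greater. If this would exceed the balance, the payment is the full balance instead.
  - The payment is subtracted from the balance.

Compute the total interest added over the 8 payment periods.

$86.95

Payment period 1: opening $1,154.52; interest $24.24 → $1,178.76; payment $294.69; balance $884.07
Payment period 2: opening $884.07; interest $18.56 → $902.63; payment $225.65; balance $676.98
Payment period 3: opening $676.98; interest $14.21 → $691.19; payment $172.79; balance $518.40
Payment period 4: opening $518.40; interest $10.88 → $529.28; payment $132.32; balance $396.96
Payment period 5: opening $396.96; interest $8.33 → $405.29; payment $120.00; balance $285.29
Payment period 6: opening $285.29; interest $5.99 → $291.28; payment $120.00; balance $171.28
Payment period 7: opening $171.28; interest $3.59 → $174.87; payment $120.00; balance $54.87
Payment period 8: opening $54.87; interest $1.15 → $56.02; payment $56.02; balance $0.00
Total interest: $24.24 + $18.56 + $14.21 + $10.88 + $8.33 + $5.99 + $3.59 + $1.15 = $86.95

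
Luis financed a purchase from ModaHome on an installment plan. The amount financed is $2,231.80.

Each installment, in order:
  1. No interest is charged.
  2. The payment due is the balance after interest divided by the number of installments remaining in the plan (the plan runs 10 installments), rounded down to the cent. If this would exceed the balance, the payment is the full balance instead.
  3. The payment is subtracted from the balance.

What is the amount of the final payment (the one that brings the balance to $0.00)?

$223.18

Installment 1: $2,231.80 − $223.18 → $2,008.62
Installment 2: $2,008.62 − $223.18 → $1,785.44
Installment 3: $1,785.44 − $223.18 → $1,562.26
Installment 4: $1,562.26 − $223.18 → $1,339.08
Installment 5: $1,339.08 − $223.18 → $1,115.90
Installment 6: $1,115.90 − $223.18 → $892.72
Installment 7: $892.72 − $223.18 → $669.54
Installment 8: $669.54 − $223.18 → $446.36
Installment 9: $446.36 − $223.18 → $223.18
Installment 10: $223.18 − $223.18 → $0.00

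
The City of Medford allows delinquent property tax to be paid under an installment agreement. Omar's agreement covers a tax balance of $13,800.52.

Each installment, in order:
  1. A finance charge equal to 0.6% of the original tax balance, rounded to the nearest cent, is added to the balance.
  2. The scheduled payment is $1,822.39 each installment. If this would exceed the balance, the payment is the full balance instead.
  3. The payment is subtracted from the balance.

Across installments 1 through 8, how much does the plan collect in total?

Installment 1: $13,800.52 +$82.80 interest = $13,883.32; pay $1,822.39 → $12,060.93
Installment 2: $12,060.93 +$82.80 interest = $12,143.73; pay $1,822.39 → $10,321.34
Installment 3: $10,321.34 +$82.80 interest = $10,404.14; pay $1,822.39 → $8,581.75
Installment 4: $8,581.75 +$82.80 interest = $8,664.55; pay $1,822.39 → $6,842.16
Installment 5: $6,842.16 +$82.80 interest = $6,924.96; pay $1,822.39 → $5,102.57
Installment 6: $5,102.57 +$82.80 interest = $5,185.37; pay $1,822.39 → $3,362.98
Installment 7: $3,362.98 +$82.80 interest = $3,445.78; pay $1,822.39 → $1,623.39
Installment 8: $1,623.39 +$82.80 interest = $1,706.19; pay $1,706.19 → $0.00
Total paid: $14,462.92

$14,462.92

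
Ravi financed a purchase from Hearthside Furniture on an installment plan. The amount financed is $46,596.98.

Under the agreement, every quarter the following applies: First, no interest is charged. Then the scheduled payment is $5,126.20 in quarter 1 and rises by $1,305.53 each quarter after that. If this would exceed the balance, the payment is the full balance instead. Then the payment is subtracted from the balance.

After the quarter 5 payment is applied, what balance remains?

$7,910.68

Quarter 1: opening $46,596.98; payment $5,126.20; balance $41,470.78
Quarter 2: opening $41,470.78; payment $6,431.73; balance $35,039.05
Quarter 3: opening $35,039.05; payment $7,737.26; balance $27,301.79
Quarter 4: opening $27,301.79; payment $9,042.79; balance $18,259.00
Quarter 5: opening $18,259.00; payment $10,348.32; balance $7,910.68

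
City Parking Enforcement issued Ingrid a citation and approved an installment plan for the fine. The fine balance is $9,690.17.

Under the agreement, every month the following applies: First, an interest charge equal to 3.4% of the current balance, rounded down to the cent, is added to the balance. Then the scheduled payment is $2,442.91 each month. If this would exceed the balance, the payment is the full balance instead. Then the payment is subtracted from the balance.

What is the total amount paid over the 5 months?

$10,594.05

# | Opening | Interest | Payment | End bal
1 | $9,690.17 | $329.46 | $2,442.91 | $7,576.72
2 | $7,576.72 | $257.60 | $2,442.91 | $5,391.41
3 | $5,391.41 | $183.30 | $2,442.91 | $3,131.80
4 | $3,131.80 | $106.48 | $2,442.91 | $795.37
5 | $795.37 | $27.04 | $822.41 | $0.00
Total paid: $10,594.05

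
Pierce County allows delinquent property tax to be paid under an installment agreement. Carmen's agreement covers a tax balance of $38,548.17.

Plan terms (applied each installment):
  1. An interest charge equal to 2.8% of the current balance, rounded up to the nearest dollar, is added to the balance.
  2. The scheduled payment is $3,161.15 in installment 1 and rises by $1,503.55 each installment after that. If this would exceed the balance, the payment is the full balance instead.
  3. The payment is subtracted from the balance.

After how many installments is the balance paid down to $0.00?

# | Opening | Interest | Payment | End bal
1 | $38,548.17 | $1,080.00 | $3,161.15 | $36,467.02
2 | $36,467.02 | $1,022.00 | $4,664.70 | $32,824.32
3 | $32,824.32 | $920.00 | $6,168.25 | $27,576.07
4 | $27,576.07 | $773.00 | $7,671.80 | $20,677.27
5 | $20,677.27 | $579.00 | $9,175.35 | $12,080.92
6 | $12,080.92 | $339.00 | $10,678.90 | $1,741.02
7 | $1,741.02 | $49.00 | $1,790.02 | $0.00
Balance reaches $0.00 in installment 7.

7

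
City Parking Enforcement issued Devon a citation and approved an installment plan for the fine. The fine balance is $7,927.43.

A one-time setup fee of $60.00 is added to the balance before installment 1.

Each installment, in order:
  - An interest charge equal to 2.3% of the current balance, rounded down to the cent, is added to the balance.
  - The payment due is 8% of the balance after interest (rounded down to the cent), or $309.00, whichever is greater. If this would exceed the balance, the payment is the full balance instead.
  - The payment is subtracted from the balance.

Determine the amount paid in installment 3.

$579.02

Installment 1: opening $7,987.43; interest $183.71 → $8,171.14; payment $653.69; balance $7,517.45
Installment 2: opening $7,517.45; interest $172.90 → $7,690.35; payment $615.22; balance $7,075.13
Installment 3: opening $7,075.13; interest $162.72 → $7,237.85; payment $579.02; balance $6,658.83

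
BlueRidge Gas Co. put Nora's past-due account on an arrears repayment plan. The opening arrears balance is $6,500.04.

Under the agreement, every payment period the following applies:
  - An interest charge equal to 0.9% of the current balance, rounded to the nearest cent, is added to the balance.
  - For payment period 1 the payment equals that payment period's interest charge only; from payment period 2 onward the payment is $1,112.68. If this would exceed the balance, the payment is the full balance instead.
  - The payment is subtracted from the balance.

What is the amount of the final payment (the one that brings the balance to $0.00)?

Payment period 1: opening $6,500.04; interest $58.50 → $6,558.54; payment $58.50; balance $6,500.04
Payment period 2: opening $6,500.04; interest $58.50 → $6,558.54; payment $1,112.68; balance $5,445.86
Payment period 3: opening $5,445.86; interest $49.01 → $5,494.87; payment $1,112.68; balance $4,382.19
Payment period 4: opening $4,382.19; interest $39.44 → $4,421.63; payment $1,112.68; balance $3,308.95
Payment period 5: opening $3,308.95; interest $29.78 → $3,338.73; payment $1,112.68; balance $2,226.05
Payment period 6: opening $2,226.05; interest $20.03 → $2,246.08; payment $1,112.68; balance $1,133.40
Payment period 7: opening $1,133.40; interest $10.20 → $1,143.60; payment $1,112.68; balance $30.92
Payment period 8: opening $30.92; interest $0.28 → $31.20; payment $31.20; balance $0.00

$31.20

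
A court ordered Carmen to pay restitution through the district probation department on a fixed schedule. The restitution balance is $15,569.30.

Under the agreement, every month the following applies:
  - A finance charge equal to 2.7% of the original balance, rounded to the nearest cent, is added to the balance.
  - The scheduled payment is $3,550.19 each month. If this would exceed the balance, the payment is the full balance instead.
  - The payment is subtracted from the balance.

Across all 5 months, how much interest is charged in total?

$2,101.85

Month 1: $15,569.30 +$420.37 interest = $15,989.67; pay $3,550.19 → $12,439.48
Month 2: $12,439.48 +$420.37 interest = $12,859.85; pay $3,550.19 → $9,309.66
Month 3: $9,309.66 +$420.37 interest = $9,730.03; pay $3,550.19 → $6,179.84
Month 4: $6,179.84 +$420.37 interest = $6,600.21; pay $3,550.19 → $3,050.02
Month 5: $3,050.02 +$420.37 interest = $3,470.39; pay $3,470.39 → $0.00
Total interest: $420.37 + $420.37 + $420.37 + $420.37 + $420.37 = $2,101.85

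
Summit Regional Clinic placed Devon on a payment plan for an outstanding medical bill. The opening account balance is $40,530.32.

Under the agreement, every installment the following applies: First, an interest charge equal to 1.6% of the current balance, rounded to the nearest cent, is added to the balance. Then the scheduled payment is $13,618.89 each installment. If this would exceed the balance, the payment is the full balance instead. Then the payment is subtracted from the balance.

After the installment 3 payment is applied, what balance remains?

# | Opening | Interest | Payment | End bal
1 | $40,530.32 | $648.49 | $13,618.89 | $27,559.92
2 | $27,559.92 | $440.96 | $13,618.89 | $14,381.99
3 | $14,381.99 | $230.11 | $13,618.89 | $993.21

$993.21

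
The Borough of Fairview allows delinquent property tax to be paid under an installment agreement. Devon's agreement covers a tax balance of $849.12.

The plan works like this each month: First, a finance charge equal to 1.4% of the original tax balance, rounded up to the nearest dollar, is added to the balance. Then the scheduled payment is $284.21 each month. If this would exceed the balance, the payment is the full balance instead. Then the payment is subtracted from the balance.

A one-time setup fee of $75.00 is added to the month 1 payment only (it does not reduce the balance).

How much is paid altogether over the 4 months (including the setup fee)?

Month 1: opening $849.12; interest $12.00 → $861.12; payment $284.21 (+ $75.00 fee); balance $576.91
Month 2: opening $576.91; interest $12.00 → $588.91; payment $284.21; balance $304.70
Month 3: opening $304.70; interest $12.00 → $316.70; payment $284.21; balance $32.49
Month 4: opening $32.49; interest $12.00 → $44.49; payment $44.49; balance $0.00
Total paid: $972.12

$972.12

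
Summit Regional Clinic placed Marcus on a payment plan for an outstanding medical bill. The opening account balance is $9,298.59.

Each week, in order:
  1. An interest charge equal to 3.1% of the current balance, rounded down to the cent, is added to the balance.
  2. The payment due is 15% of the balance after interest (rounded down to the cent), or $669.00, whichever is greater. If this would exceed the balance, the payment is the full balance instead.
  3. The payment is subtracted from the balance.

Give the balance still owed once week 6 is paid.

$4,211.95

Week 1: opening $9,298.59; interest $288.25 → $9,586.84; payment $1,438.02; balance $8,148.82
Week 2: opening $8,148.82; interest $252.61 → $8,401.43; payment $1,260.21; balance $7,141.22
Week 3: opening $7,141.22; interest $221.37 → $7,362.59; payment $1,104.38; balance $6,258.21
Week 4: opening $6,258.21; interest $194.00 → $6,452.21; payment $967.83; balance $5,484.38
Week 5: opening $5,484.38; interest $170.01 → $5,654.39; payment $848.15; balance $4,806.24
Week 6: opening $4,806.24; interest $148.99 → $4,955.23; payment $743.28; balance $4,211.95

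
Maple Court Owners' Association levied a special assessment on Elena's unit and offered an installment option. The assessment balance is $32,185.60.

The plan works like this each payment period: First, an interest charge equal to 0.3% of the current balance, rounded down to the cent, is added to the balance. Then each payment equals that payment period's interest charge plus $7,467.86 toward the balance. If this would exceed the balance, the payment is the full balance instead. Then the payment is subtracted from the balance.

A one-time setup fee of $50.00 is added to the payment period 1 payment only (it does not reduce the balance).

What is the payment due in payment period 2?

Payment period 1: opening $32,185.60; interest $96.55 → $32,282.15; payment $7,564.41 (+ $50.00 fee); balance $24,717.74
Payment period 2: opening $24,717.74; interest $74.15 → $24,791.89; payment $7,542.01; balance $17,249.88

$7,542.01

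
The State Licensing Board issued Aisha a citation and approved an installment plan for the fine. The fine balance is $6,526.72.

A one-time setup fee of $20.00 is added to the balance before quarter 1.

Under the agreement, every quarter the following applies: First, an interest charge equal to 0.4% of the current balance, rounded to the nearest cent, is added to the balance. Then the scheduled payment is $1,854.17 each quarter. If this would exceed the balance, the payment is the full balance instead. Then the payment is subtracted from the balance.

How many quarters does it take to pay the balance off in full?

4

Quarter 1: opening $6,546.72; interest $26.19 → $6,572.91; payment $1,854.17; balance $4,718.74
Quarter 2: opening $4,718.74; interest $18.87 → $4,737.61; payment $1,854.17; balance $2,883.44
Quarter 3: opening $2,883.44; interest $11.53 → $2,894.97; payment $1,854.17; balance $1,040.80
Quarter 4: opening $1,040.80; interest $4.16 → $1,044.96; payment $1,044.96; balance $0.00
Balance reaches $0.00 in quarter 4.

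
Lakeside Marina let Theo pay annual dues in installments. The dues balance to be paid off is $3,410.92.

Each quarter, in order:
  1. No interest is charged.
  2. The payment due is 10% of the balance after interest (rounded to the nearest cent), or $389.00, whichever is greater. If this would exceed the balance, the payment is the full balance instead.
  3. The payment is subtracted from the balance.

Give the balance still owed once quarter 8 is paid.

$298.92

Quarter 1: $3,410.92 − $389.00 → $3,021.92
Quarter 2: $3,021.92 − $389.00 → $2,632.92
Quarter 3: $2,632.92 − $389.00 → $2,243.92
Quarter 4: $2,243.92 − $389.00 → $1,854.92
Quarter 5: $1,854.92 − $389.00 → $1,465.92
Quarter 6: $1,465.92 − $389.00 → $1,076.92
Quarter 7: $1,076.92 − $389.00 → $687.92
Quarter 8: $687.92 − $389.00 → $298.92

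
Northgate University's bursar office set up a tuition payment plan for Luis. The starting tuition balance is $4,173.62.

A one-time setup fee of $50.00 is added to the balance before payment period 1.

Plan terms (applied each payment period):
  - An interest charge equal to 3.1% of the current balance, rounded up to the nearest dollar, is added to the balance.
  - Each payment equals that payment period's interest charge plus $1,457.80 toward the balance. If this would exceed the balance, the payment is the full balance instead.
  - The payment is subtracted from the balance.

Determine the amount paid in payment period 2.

$1,543.80

Payment period 1: opening $4,223.62; interest $131.00 → $4,354.62; payment $1,588.80; balance $2,765.82
Payment period 2: opening $2,765.82; interest $86.00 → $2,851.82; payment $1,543.80; balance $1,308.02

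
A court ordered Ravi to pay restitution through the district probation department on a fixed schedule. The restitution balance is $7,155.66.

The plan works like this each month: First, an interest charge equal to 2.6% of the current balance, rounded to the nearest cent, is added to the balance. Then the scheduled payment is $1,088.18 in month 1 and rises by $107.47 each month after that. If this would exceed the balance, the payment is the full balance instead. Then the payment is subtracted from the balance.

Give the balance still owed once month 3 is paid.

Month 1: opening $7,155.66; interest $186.05 → $7,341.71; payment $1,088.18; balance $6,253.53
Month 2: opening $6,253.53; interest $162.59 → $6,416.12; payment $1,195.65; balance $5,220.47
Month 3: opening $5,220.47; interest $135.73 → $5,356.20; payment $1,303.12; balance $4,053.08

$4,053.08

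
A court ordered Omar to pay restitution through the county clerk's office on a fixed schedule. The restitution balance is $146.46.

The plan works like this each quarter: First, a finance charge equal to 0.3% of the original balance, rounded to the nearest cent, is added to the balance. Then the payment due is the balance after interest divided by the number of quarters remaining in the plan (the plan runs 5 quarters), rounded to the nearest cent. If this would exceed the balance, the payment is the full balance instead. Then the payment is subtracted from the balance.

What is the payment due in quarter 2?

$29.49

Quarter 1: $146.46 +$0.44 interest = $146.90; pay $29.38 → $117.52
Quarter 2: $117.52 +$0.44 interest = $117.96; pay $29.49 → $88.47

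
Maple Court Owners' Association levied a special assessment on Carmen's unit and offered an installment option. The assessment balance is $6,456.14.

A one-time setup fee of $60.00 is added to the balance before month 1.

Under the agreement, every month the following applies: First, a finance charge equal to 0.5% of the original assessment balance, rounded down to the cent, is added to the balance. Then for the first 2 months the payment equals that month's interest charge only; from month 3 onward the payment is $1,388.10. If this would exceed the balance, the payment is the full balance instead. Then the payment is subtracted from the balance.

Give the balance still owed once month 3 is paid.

Month 1: opening $6,516.14; interest $32.28 → $6,548.42; payment $32.28; balance $6,516.14
Month 2: opening $6,516.14; interest $32.28 → $6,548.42; payment $32.28; balance $6,516.14
Month 3: opening $6,516.14; interest $32.28 → $6,548.42; payment $1,388.10; balance $5,160.32

$5,160.32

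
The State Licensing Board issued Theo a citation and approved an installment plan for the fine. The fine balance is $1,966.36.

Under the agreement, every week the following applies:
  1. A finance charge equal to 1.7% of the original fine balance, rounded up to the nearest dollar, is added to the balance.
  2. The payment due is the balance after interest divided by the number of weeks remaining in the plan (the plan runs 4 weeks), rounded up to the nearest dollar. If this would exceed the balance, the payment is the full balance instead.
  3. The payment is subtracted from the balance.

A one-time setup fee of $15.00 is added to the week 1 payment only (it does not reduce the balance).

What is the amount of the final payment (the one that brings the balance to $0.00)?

$561.36

Week 1: $1,966.36 +$34.00 interest = $2,000.36; pay $501.00 (+ $15.00 fee) → $1,499.36
Week 2: $1,499.36 +$34.00 interest = $1,533.36; pay $512.00 → $1,021.36
Week 3: $1,021.36 +$34.00 interest = $1,055.36; pay $528.00 → $527.36
Week 4: $527.36 +$34.00 interest = $561.36; pay $561.36 → $0.00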